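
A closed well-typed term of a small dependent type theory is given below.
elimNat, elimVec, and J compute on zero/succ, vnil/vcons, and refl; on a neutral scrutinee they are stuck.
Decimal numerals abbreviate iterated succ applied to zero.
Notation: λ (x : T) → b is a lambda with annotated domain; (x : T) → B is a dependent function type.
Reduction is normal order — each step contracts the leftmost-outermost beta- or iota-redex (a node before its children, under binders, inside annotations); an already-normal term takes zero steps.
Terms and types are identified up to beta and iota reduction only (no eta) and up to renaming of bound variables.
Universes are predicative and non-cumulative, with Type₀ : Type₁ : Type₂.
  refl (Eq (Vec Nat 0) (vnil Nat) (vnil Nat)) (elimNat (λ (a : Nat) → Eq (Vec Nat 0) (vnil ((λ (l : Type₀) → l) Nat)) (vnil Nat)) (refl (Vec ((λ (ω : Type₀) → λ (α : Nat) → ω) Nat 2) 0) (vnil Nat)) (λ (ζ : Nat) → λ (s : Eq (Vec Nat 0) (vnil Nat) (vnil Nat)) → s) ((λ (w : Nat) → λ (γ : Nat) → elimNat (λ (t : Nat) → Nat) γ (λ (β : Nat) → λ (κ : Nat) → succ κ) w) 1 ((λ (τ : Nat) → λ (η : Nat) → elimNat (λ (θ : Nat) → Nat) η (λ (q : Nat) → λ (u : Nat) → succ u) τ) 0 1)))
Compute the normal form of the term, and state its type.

normal form:
  refl (Eq (Vec Nat 0) (vnil Nat) (vnil Nat)) (refl (Vec Nat 0) (vnil Nat))
the term's type:
  Eq (Eq (Vec Nat 0) (vnil Nat) (vnil Nat)) (refl (Vec Nat 0) (vnil Nat)) (refl (Vec Nat 0) (vnil Nat))


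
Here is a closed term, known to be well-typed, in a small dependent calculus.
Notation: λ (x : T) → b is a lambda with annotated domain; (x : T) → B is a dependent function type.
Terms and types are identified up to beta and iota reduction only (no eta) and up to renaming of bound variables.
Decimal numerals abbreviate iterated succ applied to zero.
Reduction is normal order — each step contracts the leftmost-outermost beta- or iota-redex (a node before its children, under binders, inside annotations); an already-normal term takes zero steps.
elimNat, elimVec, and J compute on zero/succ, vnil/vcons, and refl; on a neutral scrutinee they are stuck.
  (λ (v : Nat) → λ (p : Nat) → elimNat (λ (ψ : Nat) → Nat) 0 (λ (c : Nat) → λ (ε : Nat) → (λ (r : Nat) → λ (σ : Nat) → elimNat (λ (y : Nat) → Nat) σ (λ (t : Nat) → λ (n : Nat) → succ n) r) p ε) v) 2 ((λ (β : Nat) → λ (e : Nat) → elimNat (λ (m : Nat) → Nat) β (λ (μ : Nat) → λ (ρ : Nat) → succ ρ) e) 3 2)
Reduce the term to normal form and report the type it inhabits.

reduced normal form:
  10
inferred type:
  Nat


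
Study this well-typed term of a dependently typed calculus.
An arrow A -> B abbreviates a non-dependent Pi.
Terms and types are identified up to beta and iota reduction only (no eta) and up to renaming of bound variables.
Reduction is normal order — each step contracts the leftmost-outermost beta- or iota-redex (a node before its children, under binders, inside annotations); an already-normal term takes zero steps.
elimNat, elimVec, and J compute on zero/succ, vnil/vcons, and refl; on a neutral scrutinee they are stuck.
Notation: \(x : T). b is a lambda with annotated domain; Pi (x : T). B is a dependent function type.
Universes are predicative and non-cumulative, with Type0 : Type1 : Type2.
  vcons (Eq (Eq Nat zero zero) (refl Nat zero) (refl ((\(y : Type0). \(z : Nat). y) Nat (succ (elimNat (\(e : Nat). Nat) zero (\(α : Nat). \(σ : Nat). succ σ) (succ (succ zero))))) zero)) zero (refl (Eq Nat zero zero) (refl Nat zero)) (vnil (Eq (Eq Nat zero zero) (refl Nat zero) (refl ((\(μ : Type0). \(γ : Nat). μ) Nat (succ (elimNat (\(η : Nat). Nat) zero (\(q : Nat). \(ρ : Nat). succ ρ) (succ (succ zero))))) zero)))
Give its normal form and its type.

resulting normal form:
  vcons (Eq (Eq Nat zero zero) (refl Nat zero) (refl Nat zero)) zero (refl (Eq Nat zero zero) (refl Nat zero)) (vnil (Eq (Eq Nat zero zero) (refl Nat zero) (refl Nat zero)))
inferred type:
  Vec (Eq (Eq Nat zero zero) (refl Nat zero) (refl Nat zero)) (succ zero)


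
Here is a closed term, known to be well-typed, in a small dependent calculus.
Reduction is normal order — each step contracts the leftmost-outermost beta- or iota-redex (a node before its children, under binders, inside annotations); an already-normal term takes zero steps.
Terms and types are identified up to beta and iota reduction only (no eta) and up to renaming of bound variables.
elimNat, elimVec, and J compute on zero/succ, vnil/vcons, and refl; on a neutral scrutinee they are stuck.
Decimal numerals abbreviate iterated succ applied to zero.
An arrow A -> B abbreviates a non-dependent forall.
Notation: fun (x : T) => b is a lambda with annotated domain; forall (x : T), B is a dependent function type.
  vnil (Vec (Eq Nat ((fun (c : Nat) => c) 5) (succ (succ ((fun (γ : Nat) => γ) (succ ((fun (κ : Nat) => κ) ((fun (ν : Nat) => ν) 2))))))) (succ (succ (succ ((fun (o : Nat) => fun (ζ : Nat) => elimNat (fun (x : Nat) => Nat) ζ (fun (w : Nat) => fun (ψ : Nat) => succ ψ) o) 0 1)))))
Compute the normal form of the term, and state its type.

normal form:
  vnil (Vec (Eq Nat 5 5) 4)
the term's type:
  Vec (Vec (Eq Nat 5 5) 4) 0
observation: contracting a beta-redex first, the term normalizes in 7 steps.


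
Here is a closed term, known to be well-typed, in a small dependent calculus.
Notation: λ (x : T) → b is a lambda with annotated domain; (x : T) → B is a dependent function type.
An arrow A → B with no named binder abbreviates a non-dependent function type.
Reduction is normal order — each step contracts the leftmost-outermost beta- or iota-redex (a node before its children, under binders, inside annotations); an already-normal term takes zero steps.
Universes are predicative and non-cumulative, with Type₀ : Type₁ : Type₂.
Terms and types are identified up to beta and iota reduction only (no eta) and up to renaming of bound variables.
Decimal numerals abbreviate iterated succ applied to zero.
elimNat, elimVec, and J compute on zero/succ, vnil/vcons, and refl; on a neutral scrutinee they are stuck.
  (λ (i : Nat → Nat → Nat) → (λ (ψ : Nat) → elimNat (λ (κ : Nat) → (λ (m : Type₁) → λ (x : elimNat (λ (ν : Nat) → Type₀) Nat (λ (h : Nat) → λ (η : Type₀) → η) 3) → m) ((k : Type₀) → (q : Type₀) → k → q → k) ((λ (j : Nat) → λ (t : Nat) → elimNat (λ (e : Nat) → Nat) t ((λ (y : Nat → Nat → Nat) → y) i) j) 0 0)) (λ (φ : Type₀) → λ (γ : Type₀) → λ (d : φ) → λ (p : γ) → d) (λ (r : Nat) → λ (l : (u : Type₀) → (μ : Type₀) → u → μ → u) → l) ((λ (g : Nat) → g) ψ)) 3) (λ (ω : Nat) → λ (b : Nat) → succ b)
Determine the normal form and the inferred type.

normal form:
  λ (i : Type₀) → λ (ψ : Type₀) → λ (κ : i) → λ (m : ψ) → κ
inferred type:
  (i : Type₀) → (ψ : Type₀) → i → ψ → i
observation: the term reaches its normal form after 15 normal-order steps.


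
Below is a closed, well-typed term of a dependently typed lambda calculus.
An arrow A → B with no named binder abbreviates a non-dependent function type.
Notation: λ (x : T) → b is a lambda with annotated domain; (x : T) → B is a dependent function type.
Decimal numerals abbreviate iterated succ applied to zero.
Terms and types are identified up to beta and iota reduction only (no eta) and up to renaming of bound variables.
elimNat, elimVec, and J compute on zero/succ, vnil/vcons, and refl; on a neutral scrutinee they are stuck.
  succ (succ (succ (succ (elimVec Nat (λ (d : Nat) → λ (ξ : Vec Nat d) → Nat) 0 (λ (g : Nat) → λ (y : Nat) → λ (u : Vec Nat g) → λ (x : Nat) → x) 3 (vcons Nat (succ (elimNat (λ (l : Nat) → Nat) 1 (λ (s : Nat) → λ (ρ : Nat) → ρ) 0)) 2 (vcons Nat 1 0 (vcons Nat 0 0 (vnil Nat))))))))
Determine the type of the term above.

inferred type:
  Nat


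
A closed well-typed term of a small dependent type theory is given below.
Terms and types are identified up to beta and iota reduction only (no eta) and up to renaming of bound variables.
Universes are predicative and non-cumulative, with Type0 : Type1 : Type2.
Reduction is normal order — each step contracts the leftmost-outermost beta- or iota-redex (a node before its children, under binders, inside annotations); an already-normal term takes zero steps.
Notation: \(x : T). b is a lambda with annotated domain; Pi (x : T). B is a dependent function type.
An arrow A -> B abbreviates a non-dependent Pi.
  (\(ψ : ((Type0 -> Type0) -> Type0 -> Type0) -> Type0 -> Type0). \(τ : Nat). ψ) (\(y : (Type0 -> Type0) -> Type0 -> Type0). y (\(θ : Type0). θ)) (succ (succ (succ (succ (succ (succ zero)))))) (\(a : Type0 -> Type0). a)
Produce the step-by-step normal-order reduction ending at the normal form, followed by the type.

reduction (normal order):
  (\(ψ : ((Type0 -> Type0) -> Type0 -> Type0) -> Type0 -> Type0). \(τ : Nat). ψ) (\(y : (Type0 -> Type0) -> Type0 -> Type0). y (\(θ : Type0). θ)) (succ (succ (succ (succ (succ (succ zero)))))) (\(a : Type0 -> Type0). a)
  ~> (\(ψ : Nat). \(τ : (Type0 -> Type0) -> Type0 -> Type0). τ (\(y : Type0). y)) (succ (succ (succ (succ (succ (succ zero)))))) (\(θ : Type0 -> Type0). θ)
  ~> (\(ψ : (Type0 -> Type0) -> Type0 -> Type0). ψ (\(τ : Type0). τ)) (\(y : Type0 -> Type0). y)
  ~> (\(ψ : Type0 -> Type0). ψ) (\(τ : Type0). τ)
  ~> \(ψ : Type0). ψ
inferred type:
  Type0 -> Type0


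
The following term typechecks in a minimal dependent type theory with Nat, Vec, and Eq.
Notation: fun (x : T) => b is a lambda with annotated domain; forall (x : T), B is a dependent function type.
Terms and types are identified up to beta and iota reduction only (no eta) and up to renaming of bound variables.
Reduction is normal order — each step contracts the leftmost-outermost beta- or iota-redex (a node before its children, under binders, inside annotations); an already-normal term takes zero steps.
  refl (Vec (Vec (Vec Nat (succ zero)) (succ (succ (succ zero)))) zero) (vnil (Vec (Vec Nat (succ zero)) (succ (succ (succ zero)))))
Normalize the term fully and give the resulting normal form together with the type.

reduced normal form:
  refl (Vec (Vec (Vec Nat (succ zero)) (succ (succ (succ zero)))) zero) (vnil (Vec (Vec Nat (succ zero)) (succ (succ (succ zero)))))
inferred type:
  Eq (Vec (Vec (Vec Nat (succ zero)) (succ (succ (succ zero)))) zero) (vnil (Vec (Vec Nat (succ zero)) (succ (succ (succ zero))))) (vnil (Vec (Vec Nat (succ zero)) (succ (succ (succ zero)))))


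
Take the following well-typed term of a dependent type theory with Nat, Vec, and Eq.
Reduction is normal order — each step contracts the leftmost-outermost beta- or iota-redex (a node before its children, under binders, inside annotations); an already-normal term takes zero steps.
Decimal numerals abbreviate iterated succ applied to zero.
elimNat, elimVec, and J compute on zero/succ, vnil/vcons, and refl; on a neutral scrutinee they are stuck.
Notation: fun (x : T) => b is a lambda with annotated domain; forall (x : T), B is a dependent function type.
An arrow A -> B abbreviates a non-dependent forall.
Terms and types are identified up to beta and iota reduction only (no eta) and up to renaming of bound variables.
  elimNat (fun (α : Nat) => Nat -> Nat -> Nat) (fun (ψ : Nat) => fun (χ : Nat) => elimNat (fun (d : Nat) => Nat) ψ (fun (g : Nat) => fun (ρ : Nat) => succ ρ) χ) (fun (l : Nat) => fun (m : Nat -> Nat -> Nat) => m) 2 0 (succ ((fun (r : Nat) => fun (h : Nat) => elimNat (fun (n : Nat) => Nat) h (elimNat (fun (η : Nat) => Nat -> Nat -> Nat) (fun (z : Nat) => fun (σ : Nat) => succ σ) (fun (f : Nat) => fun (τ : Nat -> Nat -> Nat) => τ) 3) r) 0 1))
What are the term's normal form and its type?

reduced normal form:
  2
the term's type:
  Nat


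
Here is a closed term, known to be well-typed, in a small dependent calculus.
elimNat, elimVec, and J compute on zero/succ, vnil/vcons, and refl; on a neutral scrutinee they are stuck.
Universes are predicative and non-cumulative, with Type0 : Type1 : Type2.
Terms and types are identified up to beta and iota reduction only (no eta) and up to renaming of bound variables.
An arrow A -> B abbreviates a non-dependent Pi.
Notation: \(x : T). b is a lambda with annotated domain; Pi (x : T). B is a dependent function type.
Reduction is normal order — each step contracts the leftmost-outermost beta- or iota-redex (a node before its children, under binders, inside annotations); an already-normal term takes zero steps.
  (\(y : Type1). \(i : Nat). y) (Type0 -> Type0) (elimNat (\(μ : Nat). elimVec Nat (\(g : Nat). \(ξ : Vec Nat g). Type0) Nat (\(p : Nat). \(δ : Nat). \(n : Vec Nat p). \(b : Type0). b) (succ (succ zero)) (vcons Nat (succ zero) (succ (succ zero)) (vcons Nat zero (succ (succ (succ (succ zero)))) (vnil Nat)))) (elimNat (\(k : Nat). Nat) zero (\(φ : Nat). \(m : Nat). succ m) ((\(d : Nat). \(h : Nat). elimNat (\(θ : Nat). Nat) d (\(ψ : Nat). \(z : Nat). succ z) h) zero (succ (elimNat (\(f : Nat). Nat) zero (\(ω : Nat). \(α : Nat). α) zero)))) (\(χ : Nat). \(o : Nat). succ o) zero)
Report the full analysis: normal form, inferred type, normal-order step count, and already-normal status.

normal form:
  Type0 -> Type0
the term's type:
  Type1
normal-order step count: 2
term was already normal: no
first contracted redex: a beta-redex


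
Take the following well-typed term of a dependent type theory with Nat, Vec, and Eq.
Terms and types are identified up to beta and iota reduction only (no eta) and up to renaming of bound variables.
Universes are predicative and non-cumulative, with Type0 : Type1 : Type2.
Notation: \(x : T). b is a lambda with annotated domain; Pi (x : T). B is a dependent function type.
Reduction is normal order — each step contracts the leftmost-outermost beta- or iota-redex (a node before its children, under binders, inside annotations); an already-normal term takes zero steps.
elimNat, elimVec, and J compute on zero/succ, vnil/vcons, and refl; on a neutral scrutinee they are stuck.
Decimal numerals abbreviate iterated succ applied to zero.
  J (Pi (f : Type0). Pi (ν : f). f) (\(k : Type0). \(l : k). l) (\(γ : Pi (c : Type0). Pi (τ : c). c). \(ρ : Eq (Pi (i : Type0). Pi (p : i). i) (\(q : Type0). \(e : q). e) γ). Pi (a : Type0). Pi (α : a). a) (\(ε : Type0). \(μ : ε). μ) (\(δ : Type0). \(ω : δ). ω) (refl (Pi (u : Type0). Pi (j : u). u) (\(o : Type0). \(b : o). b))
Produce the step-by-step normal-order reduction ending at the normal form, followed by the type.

normal-order reduction:
  J (Pi (f : Type0). Pi (ν : f). f) (\(k : Type0). \(l : k). l) (\(γ : Pi (c : Type0). Pi (τ : c). c). \(ρ : Eq (Pi (i : Type0). Pi (p : i). i) (\(q : Type0). \(e : q). e) γ). Pi (a : Type0). Pi (α : a). a) (\(ε : Type0). \(μ : ε). μ) (\(δ : Type0). \(ω : δ). ω) (refl (Pi (u : Type0). Pi (j : u). u) (\(o : Type0). \(b : o). b))
  ~> \(f : Type0). \(ν : f). ν
type:
  Pi (f : Type0). Pi (ν : f). f


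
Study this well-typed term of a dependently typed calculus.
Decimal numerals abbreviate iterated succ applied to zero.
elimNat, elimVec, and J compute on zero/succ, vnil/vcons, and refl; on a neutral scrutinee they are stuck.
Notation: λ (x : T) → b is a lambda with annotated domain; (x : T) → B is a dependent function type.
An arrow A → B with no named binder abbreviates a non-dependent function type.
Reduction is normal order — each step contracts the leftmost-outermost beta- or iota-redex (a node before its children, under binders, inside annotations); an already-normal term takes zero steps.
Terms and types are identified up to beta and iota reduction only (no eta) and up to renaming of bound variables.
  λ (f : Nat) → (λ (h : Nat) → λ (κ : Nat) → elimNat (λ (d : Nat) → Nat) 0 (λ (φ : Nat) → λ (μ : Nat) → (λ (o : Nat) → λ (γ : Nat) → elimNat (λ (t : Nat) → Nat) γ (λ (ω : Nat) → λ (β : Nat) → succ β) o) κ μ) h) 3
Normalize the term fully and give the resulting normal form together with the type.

resulting normal form:
  λ (f : Nat) → λ (h : Nat) → elimNat (λ (κ : Nat) → Nat) (elimNat (λ (d : Nat) → Nat) (elimNat (λ (φ : Nat) → Nat) 0 (λ (μ : Nat) → λ (o : Nat) → succ o) h) (λ (γ : Nat) → λ (t : Nat) → succ t) h) (λ (ω : Nat) → λ (β : Nat) → succ β) h
type:
  Nat → Nat → Nat
observation: reduction starts at a beta-redex, and 17 normal-order steps reach the normal form.


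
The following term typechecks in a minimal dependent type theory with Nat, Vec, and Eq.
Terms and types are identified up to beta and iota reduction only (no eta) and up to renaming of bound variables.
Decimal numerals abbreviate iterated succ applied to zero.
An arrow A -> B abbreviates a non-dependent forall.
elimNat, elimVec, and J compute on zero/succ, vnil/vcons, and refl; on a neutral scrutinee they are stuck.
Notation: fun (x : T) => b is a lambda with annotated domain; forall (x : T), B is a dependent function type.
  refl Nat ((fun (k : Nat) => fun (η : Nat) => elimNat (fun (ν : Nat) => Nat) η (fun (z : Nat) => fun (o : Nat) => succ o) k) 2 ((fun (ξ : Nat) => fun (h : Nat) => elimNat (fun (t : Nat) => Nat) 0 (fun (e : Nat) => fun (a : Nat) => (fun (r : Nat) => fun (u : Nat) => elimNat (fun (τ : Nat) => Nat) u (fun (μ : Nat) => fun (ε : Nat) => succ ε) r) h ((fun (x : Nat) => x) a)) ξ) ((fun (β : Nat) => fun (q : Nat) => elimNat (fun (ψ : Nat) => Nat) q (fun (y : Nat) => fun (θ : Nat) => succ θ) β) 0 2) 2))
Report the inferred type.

the term's type:
  Eq Nat 6 6


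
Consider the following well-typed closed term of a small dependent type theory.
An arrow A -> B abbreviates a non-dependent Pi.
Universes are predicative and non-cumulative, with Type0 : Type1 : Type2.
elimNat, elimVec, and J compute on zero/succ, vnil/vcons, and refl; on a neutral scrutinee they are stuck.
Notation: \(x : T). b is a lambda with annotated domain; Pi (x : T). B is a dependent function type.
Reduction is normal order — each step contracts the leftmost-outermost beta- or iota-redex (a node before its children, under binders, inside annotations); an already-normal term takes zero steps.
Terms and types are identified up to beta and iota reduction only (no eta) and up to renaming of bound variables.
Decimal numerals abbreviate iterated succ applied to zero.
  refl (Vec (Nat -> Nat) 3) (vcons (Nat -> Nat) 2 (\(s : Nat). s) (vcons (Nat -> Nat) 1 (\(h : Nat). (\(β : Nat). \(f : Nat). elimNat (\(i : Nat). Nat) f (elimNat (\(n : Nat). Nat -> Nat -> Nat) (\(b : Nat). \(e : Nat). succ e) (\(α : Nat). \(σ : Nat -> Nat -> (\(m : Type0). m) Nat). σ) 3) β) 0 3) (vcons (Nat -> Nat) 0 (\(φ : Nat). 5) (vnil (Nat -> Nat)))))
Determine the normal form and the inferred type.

resulting normal form:
  refl (Vec (Nat -> Nat) 3) (vcons (Nat -> Nat) 2 (\(s : Nat). s) (vcons (Nat -> Nat) 1 (\(h : Nat). 3) (vcons (Nat -> Nat) 0 (\(β : Nat). 5) (vnil (Nat -> Nat)))))
the term's type:
  Eq (Vec (Nat -> Nat) 3) (vcons (Nat -> Nat) 2 (\(s : Nat). s) (vcons (Nat -> Nat) 1 (\(h : Nat). 3) (vcons (Nat -> Nat) 0 (\(β : Nat). 5) (vnil (Nat -> Nat))))) (vcons (Nat -> Nat) 2 (\(f : Nat). f) (vcons (Nat -> Nat) 1 (\(i : Nat). 3) (vcons (Nat -> Nat) 0 (\(n : Nat). 5) (vnil (Nat -> Nat)))))
observation: 3 normal-order steps normalize the term, beginning with a beta-redex.


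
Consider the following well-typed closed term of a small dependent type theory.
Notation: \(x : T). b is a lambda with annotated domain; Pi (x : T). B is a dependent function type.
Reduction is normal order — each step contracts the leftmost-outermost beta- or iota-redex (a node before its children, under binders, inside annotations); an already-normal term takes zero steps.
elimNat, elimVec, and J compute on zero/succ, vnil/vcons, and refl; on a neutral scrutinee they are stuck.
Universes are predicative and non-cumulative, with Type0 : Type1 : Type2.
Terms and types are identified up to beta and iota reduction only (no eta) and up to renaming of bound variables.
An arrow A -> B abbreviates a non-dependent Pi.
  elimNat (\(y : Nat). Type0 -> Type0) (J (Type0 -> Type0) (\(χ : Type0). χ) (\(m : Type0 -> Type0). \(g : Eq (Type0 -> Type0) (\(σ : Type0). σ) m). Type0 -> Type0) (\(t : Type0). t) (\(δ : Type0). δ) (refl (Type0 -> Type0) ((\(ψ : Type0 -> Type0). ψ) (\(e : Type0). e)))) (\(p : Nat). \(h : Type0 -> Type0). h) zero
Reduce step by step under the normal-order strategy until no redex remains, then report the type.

reduction (normal order):
  elimNat (\(y : Nat). Type0 -> Type0) (J (Type0 -> Type0) (\(χ : Type0). χ) (\(m : Type0 -> Type0). \(g : Eq (Type0 -> Type0) (\(σ : Type0). σ) m). Type0 -> Type0) (\(t : Type0). t) (\(δ : Type0). δ) (refl (Type0 -> Type0) ((\(ψ : Type0 -> Type0). ψ) (\(e : Type0). e)))) (\(p : Nat). \(h : Type0 -> Type0). h) zero
  ~> J (Type0 -> Type0) (\(y : Type0). y) (\(χ : Type0 -> Type0). \(m : Eq (Type0 -> Type0) (\(g : Type0). g) χ). Type0 -> Type0) (\(σ : Type0). σ) (\(t : Type0). t) (refl (Type0 -> Type0) ((\(δ : Type0 -> Type0). δ) (\(ψ : Type0). ψ)))
  ~> \(y : Type0). y
inferred type:
  Type0 -> Type0


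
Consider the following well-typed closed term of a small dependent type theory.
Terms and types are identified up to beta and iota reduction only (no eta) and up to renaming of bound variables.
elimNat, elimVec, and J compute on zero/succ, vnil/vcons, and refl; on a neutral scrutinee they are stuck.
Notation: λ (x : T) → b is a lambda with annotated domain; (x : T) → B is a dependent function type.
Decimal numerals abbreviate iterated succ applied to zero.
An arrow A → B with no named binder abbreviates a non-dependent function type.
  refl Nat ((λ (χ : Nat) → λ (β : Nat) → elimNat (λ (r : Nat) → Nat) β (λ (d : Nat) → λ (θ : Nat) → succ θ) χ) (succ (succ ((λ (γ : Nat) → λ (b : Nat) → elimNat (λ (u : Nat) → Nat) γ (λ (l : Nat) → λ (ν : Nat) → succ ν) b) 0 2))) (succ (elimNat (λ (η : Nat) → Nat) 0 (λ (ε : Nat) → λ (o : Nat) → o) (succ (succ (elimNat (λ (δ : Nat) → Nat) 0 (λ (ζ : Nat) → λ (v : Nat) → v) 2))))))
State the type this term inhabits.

type:
  Eq Nat 5 5


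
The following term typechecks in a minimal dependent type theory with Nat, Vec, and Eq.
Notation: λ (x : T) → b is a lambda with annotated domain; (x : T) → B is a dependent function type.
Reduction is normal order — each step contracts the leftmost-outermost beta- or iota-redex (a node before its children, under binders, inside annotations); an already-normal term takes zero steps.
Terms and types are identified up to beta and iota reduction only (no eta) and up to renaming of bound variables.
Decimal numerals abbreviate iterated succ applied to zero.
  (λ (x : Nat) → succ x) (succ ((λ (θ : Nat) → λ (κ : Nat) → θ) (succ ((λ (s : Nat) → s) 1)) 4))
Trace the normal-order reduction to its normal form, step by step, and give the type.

reduction (normal order):
  (λ (x : Nat) → succ x) (succ ((λ (θ : Nat) → λ (κ : Nat) → θ) (succ ((λ (s : Nat) → s) 1)) 4))
  ~> succ (succ ((λ (x : Nat) → λ (θ : Nat) → x) (succ ((λ (κ : Nat) → κ) 1)) 4))
  ~> succ (succ ((λ (x : Nat) → succ ((λ (θ : Nat) → θ) 1)) 4))
  ~> succ (succ (succ ((λ (x : Nat) → x) 1)))
  ~> 4
type:
  Nat


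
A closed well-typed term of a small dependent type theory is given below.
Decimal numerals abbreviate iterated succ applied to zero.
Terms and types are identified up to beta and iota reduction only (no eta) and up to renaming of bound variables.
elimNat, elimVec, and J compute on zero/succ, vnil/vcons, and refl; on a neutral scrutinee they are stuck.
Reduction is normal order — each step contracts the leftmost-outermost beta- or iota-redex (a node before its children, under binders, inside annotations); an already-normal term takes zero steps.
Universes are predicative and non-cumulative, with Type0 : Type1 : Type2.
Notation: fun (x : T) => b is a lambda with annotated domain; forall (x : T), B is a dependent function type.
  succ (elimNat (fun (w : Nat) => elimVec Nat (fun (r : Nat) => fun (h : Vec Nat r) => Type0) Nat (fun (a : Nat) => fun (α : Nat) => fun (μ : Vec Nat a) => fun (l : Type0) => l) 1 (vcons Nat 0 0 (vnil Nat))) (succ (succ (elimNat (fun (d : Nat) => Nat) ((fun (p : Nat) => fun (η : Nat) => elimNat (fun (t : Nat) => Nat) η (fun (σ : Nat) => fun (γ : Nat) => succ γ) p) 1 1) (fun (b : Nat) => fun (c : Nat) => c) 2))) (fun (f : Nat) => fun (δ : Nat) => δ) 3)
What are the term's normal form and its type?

normal form:
  5
type:
  Nat
observation: reduction starts at an elimNat iota-redex, and 23 normal-order steps reach the normal form.


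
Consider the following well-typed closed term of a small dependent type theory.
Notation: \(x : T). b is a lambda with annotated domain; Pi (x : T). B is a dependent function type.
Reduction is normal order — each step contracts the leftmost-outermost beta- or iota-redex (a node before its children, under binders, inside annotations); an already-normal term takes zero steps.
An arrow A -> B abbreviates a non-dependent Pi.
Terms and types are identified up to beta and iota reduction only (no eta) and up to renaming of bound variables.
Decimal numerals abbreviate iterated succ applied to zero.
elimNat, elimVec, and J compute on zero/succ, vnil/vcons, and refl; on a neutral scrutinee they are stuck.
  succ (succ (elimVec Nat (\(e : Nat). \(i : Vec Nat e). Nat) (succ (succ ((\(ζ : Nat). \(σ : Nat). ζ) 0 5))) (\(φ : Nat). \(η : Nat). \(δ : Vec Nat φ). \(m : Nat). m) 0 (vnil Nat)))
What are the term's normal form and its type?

reduced normal form:
  4
type:
  Nat


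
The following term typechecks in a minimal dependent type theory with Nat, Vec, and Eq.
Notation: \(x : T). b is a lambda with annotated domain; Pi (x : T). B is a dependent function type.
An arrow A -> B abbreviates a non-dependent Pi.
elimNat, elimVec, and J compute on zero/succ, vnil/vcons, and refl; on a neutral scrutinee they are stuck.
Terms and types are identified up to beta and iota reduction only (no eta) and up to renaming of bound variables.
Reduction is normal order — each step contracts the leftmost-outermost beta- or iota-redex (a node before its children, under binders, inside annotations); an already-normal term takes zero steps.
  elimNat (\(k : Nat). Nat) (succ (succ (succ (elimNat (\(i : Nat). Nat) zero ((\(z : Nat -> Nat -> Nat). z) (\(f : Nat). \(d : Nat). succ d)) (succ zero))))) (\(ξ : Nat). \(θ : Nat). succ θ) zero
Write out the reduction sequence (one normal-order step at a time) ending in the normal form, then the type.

normal-order reduction sequence:
  elimNat (\(k : Nat). Nat) (succ (succ (succ (elimNat (\(i : Nat). Nat) zero ((\(z : Nat -> Nat -> Nat). z) (\(f : Nat). \(d : Nat). succ d)) (succ zero))))) (\(ξ : Nat). \(θ : Nat). succ θ) zero
  ~> succ (succ (succ (elimNat (\(k : Nat). Nat) zero ((\(i : Nat -> Nat -> Nat). i) (\(z : Nat). \(f : Nat). succ f)) (succ zero))))
  ~> succ (succ (succ ((\(k : Nat -> Nat -> Nat). k) (\(i : Nat). \(z : Nat). succ z) zero (elimNat (\(f : Nat). Nat) zero ((\(d : Nat -> Nat -> Nat). d) (\(ξ : Nat). \(θ : Nat). succ θ)) zero))))
  ~> succ (succ (succ ((\(k : Nat). \(i : Nat). succ i) zero (elimNat (\(z : Nat). Nat) zero ((\(f : Nat -> Nat -> Nat). f) (\(d : Nat). \(ξ : Nat). succ ξ)) zero))))
  ~> succ (succ (succ ((\(k : Nat). succ k) (elimNat (\(i : Nat). Nat) zero ((\(z : Nat -> Nat -> Nat). z) (\(f : Nat). \(d : Nat). succ d)) zero))))
  ~> succ (succ (succ (succ (elimNat (\(k : Nat). Nat) zero ((\(i : Nat -> Nat -> Nat). i) (\(z : Nat). \(f : Nat). succ f)) zero))))
  ~> succ (succ (succ (succ zero)))
inferred type:
  Nat


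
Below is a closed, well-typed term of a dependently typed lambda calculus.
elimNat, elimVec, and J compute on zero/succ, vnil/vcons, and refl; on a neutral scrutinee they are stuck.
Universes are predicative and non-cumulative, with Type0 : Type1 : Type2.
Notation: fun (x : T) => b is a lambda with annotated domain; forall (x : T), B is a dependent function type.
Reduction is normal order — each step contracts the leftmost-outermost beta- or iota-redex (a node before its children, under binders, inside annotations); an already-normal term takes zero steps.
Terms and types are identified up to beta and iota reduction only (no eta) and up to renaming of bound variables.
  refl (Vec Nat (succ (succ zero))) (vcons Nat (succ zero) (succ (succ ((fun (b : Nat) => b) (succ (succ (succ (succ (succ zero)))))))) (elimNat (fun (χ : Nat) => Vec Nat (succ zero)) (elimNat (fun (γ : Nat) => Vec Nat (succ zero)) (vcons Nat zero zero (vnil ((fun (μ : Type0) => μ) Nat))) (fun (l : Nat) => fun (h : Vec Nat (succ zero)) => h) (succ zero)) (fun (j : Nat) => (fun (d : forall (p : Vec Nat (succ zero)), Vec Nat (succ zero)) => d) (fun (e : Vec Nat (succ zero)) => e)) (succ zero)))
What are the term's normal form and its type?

reduced normal form:
  refl (Vec Nat (succ (succ zero))) (vcons Nat (succ zero) (succ (succ (succ (succ (succ (succ (succ zero))))))) (vcons Nat zero zero (vnil Nat)))
the term's type:
  Eq (Vec Nat (succ (succ zero))) (vcons Nat (succ zero) (succ (succ (succ (succ (succ (succ (succ zero))))))) (vcons Nat zero zero (vnil Nat))) (vcons Nat (succ zero) (succ (succ (succ (succ (succ (succ (succ zero))))))) (vcons Nat zero zero (vnil Nat)))
observation: normalization takes exactly 11 steps under the normal-order strategy.


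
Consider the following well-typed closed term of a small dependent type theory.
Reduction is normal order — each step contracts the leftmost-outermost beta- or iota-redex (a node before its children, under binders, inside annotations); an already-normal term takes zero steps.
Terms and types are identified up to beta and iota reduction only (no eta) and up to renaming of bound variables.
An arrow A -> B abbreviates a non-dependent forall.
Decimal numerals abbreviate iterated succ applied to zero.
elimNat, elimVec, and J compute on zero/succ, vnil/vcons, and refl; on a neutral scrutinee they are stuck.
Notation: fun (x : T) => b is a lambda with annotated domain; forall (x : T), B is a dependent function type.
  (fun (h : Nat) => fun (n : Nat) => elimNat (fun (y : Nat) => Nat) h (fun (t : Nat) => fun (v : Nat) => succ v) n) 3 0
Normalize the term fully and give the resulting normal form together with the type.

reduced normal form:
  3
inferred type:
  Nat


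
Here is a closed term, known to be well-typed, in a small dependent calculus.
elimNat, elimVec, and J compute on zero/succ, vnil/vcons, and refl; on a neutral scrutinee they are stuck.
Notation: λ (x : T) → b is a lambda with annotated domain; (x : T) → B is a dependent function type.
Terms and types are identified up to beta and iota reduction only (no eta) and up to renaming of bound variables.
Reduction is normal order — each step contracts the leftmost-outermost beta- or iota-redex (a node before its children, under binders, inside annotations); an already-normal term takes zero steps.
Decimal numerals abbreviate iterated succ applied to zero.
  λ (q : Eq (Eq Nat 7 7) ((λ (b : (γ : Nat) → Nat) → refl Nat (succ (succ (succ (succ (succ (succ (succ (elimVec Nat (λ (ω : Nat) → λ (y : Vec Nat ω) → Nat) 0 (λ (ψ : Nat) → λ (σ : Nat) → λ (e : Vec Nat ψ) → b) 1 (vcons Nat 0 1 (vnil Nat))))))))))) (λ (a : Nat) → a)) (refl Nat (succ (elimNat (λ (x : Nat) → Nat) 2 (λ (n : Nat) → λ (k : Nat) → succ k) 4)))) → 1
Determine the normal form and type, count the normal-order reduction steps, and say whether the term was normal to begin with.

reduced normal form:
  λ (q : Eq (Eq Nat 7 7) (refl Nat 7) (refl Nat 7)) → 1
inferred type:
  (q : Eq (Eq Nat 7 7) (refl Nat 7) (refl Nat 7)) → Nat
normal-order step count: 20
term was already normal: no
first redex: a beta-redex


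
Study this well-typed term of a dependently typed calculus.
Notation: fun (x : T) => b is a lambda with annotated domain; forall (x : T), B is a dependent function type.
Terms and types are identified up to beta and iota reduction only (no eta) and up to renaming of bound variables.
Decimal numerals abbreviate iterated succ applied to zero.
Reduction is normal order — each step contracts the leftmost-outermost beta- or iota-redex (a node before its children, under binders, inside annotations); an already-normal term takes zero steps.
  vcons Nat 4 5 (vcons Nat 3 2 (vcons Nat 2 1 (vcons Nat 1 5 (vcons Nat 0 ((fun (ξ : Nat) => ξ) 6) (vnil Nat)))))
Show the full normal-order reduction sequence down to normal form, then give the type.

normal-order reduction sequence:
  vcons Nat 4 5 (vcons Nat 3 2 (vcons Nat 2 1 (vcons Nat 1 5 (vcons Nat 0 ((fun (ξ : Nat) => ξ) 6) (vnil Nat)))))
  ~> vcons Nat 4 5 (vcons Nat 3 2 (vcons Nat 2 1 (vcons Nat 1 5 (vcons Nat 0 6 (vnil Nat)))))
inferred type:
  Vec Nat 5


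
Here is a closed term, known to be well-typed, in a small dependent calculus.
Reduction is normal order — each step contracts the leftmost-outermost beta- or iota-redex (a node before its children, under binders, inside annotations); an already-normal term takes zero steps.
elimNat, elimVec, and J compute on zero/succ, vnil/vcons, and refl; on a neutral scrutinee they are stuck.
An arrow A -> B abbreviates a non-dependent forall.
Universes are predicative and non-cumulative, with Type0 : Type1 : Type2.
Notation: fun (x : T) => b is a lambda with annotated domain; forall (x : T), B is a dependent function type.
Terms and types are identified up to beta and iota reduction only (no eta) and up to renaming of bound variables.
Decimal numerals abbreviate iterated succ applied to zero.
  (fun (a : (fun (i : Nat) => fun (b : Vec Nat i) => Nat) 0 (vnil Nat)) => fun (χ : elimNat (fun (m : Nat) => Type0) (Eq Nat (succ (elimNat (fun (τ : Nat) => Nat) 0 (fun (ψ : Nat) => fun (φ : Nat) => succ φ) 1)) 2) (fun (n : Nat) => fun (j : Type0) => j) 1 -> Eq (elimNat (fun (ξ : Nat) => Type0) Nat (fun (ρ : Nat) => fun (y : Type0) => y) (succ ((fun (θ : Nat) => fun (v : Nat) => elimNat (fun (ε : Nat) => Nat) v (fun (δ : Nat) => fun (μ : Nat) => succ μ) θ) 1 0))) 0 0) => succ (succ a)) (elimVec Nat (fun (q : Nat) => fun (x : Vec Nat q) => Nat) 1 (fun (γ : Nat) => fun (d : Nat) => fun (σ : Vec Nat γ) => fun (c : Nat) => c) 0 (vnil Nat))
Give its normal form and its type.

reduced normal form:
  fun (a : Eq Nat 2 2 -> Eq Nat 0 0) => 3
type:
  (Eq Nat 2 2 -> Eq Nat 0 0) -> Nat
observation: contracting a beta-redex first, the term normalizes in 23 steps.


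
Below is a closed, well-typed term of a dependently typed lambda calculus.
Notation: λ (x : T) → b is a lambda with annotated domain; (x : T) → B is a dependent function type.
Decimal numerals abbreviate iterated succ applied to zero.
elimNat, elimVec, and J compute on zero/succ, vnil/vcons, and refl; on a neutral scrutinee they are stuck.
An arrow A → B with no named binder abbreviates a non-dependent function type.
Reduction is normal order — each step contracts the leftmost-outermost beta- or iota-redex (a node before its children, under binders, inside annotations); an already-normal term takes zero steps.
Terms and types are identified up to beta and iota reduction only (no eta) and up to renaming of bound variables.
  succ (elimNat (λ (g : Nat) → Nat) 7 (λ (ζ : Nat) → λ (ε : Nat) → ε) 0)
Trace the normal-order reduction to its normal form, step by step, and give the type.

reduction (normal order):
  succ (elimNat (λ (g : Nat) → Nat) 7 (λ (ζ : Nat) → λ (ε : Nat) → ε) 0)
  ~> 8
inferred type:
  Nat


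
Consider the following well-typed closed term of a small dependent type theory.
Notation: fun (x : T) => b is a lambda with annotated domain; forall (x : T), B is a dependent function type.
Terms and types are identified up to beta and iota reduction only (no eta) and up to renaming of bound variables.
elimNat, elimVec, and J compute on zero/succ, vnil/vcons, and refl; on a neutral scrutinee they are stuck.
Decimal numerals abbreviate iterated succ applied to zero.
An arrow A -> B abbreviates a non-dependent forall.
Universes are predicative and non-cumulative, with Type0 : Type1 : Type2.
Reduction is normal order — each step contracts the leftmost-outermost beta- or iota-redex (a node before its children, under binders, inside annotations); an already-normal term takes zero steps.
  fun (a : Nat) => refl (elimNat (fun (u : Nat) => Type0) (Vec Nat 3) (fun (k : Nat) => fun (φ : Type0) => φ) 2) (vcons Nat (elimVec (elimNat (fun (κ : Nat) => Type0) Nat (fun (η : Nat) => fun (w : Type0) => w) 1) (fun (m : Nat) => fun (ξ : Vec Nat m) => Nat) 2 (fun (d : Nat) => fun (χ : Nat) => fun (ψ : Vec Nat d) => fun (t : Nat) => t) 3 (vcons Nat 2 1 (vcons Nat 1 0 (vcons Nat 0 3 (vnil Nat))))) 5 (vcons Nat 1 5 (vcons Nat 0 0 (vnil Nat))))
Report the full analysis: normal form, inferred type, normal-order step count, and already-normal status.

normal form:
  fun (a : Nat) => refl (Vec Nat 3) (vcons Nat 2 5 (vcons Nat 1 5 (vcons Nat 0 0 (vnil Nat))))
the term's type:
  Nat -> Eq (Vec Nat 3) (vcons Nat 2 5 (vcons Nat 1 5 (vcons Nat 0 0 (vnil Nat)))) (vcons Nat 2 5 (vcons Nat 1 5 (vcons Nat 0 0 (vnil Nat))))
steps to reach normal form (normal order): 23
term was already normal: no
first contracted redex: an elimNat iota-redex


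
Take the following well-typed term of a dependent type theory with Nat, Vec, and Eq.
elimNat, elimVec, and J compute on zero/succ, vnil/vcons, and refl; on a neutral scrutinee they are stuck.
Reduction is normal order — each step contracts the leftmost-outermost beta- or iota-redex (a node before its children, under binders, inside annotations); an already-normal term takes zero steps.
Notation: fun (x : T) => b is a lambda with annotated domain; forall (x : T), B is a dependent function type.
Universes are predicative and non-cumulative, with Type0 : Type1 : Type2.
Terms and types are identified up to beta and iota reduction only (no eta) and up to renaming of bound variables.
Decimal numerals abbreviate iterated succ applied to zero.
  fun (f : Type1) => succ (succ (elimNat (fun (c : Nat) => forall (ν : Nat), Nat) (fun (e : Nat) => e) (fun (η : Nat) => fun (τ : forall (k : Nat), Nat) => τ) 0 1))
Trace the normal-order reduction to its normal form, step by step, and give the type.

normal-order reduction:
  fun (f : Type1) => succ (succ (elimNat (fun (c : Nat) => forall (ν : Nat), Nat) (fun (e : Nat) => e) (fun (η : Nat) => fun (τ : forall (k : Nat), Nat) => τ) 0 1))
  ~> fun (f : Type1) => succ (succ ((fun (c : Nat) => c) 1))
  ~> fun (f : Type1) => 3
type:
  forall (f : Type1), Nat


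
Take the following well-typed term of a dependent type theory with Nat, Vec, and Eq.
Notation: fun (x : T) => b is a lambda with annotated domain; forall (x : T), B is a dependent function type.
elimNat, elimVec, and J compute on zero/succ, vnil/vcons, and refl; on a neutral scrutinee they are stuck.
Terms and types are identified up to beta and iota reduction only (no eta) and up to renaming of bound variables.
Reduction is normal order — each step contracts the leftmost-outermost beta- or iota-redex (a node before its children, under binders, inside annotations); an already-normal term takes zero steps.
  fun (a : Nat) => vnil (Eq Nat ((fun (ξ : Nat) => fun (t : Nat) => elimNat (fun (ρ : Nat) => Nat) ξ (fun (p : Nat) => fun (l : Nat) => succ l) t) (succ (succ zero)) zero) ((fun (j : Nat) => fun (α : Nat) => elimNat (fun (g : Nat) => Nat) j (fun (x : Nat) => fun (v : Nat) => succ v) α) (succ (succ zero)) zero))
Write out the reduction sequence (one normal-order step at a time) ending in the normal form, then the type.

reduction (normal order):
  fun (a : Nat) => vnil (Eq Nat ((fun (ξ : Nat) => fun (t : Nat) => elimNat (fun (ρ : Nat) => Nat) ξ (fun (p : Nat) => fun (l : Nat) => succ l) t) (succ (succ zero)) zero) ((fun (j : Nat) => fun (α : Nat) => elimNat (fun (g : Nat) => Nat) j (fun (x : Nat) => fun (v : Nat) => succ v) α) (succ (succ zero)) zero))
  ~> fun (a : Nat) => vnil (Eq Nat ((fun (ξ : Nat) => elimNat (fun (t : Nat) => Nat) (succ (succ zero)) (fun (ρ : Nat) => fun (p : Nat) => succ p) ξ) zero) ((fun (l : Nat) => fun (j : Nat) => elimNat (fun (α : Nat) => Nat) l (fun (g : Nat) => fun (x : Nat) => succ x) j) (succ (succ zero)) zero))
  ~> fun (a : Nat) => vnil (Eq Nat (elimNat (fun (ξ : Nat) => Nat) (succ (succ zero)) (fun (t : Nat) => fun (ρ : Nat) => succ ρ) zero) ((fun (p : Nat) => fun (l : Nat) => elimNat (fun (j : Nat) => Nat) p (fun (α : Nat) => fun (g : Nat) => succ g) l) (succ (succ zero)) zero))
  ~> fun (a : Nat) => vnil (Eq Nat (succ (succ zero)) ((fun (ξ : Nat) => fun (t : Nat) => elimNat (fun (ρ : Nat) => Nat) ξ (fun (p : Nat) => fun (l : Nat) => succ l) t) (succ (succ zero)) zero))
  ~> fun (a : Nat) => vnil (Eq Nat (succ (succ zero)) ((fun (ξ : Nat) => elimNat (fun (t : Nat) => Nat) (succ (succ zero)) (fun (ρ : Nat) => fun (p : Nat) => succ p) ξ) zero))
  ~> fun (a : Nat) => vnil (Eq Nat (succ (succ zero)) (elimNat (fun (ξ : Nat) => Nat) (succ (succ zero)) (fun (t : Nat) => fun (ρ : Nat) => succ ρ) zero))
  ~> fun (a : Nat) => vnil (Eq Nat (succ (succ zero)) (succ (succ zero)))
inferred type:
  forall (a : Nat), Vec (Eq Nat (succ (succ zero)) (succ (succ zero))) zero
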